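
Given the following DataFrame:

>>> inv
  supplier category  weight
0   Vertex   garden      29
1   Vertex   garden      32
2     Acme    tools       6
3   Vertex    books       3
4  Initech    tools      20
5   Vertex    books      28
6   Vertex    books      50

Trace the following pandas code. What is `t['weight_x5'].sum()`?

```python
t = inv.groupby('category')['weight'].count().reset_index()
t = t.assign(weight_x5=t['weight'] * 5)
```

35

group by category, count of weight:
category
books     3
garden    2
tools     2
Name: weight, dtype: int64
reset_index():
  category  weight
0    books       3
1   garden       2
2    tools       2
add column weight_x5 = t['weight'] * 5:
  category  weight  weight_x5
0    books       3         15
1   garden       2         10
2    tools       2         10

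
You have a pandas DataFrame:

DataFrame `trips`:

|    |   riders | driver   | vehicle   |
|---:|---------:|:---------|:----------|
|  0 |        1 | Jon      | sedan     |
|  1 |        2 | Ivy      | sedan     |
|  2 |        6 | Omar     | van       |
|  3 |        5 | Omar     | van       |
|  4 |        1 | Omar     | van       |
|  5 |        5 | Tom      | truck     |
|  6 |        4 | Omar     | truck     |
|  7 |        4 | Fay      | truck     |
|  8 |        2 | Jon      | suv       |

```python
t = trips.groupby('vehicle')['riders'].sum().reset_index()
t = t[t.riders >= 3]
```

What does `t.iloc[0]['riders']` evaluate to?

3

group by vehicle, sum of riders:
vehicle
sedan     3
suv       2
truck    13
van      12
Name: riders, dtype: int64
reset_index():
  vehicle  riders
0   sedan       3
1     suv       2
2   truck      13
3     van      12
filter rows where riders >= 3:
  vehicle  riders
0   sedan       3
2   truck      13
3     van      12
The value at position 0, column 'riders' is 3.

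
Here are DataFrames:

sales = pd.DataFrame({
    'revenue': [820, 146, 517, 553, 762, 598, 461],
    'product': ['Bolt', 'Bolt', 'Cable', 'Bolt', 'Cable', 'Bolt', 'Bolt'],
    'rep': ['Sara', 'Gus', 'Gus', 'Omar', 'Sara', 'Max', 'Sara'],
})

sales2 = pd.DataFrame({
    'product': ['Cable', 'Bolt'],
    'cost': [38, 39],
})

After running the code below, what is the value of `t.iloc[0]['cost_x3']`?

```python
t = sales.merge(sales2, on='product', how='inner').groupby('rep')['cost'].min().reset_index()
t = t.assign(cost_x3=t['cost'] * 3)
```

114

merge on 'product' (how='inner') → 7 rows:
   revenue product   rep  cost
0      820    Bolt  Sara    39
1      146    Bolt   Gus    39
2      517   Cable   Gus    38
3      553    Bolt  Omar    39
4      762   Cable  Sara    38
5      598    Bolt   Max    39
6      461    Bolt  Sara    39
group by rep, min of cost:
rep
Gus     38
Max     39
Omar    39
Sara    38
Name: cost, dtype: int64
reset_index():
    rep  cost
0   Gus    38
1   Max    39
2  Omar    39
3  Sara    38
add column cost_x3 = t['cost'] * 3:
    rep  cost  cost_x3
0   Gus    38      114
1   Max    39      117
2  Omar    39      117
3  Sara    38      114
Hence 114.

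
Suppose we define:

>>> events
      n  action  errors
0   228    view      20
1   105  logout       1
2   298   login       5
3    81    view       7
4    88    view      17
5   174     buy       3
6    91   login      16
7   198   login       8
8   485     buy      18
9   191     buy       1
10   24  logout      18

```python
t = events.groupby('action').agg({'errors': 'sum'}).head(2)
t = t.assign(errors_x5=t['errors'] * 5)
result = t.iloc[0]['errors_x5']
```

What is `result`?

group by action, sum of errors:
        errors
action        
buy         22
login       29
logout      19
view        44
take first 2 rows:
        errors
action        
buy         22
login       29
add column errors_x5 = t['errors'] * 5:
        errors  errors_x5
action                   
buy         22        110
login       29        145
Then the value at position 0, column 'errors_x5': 110

110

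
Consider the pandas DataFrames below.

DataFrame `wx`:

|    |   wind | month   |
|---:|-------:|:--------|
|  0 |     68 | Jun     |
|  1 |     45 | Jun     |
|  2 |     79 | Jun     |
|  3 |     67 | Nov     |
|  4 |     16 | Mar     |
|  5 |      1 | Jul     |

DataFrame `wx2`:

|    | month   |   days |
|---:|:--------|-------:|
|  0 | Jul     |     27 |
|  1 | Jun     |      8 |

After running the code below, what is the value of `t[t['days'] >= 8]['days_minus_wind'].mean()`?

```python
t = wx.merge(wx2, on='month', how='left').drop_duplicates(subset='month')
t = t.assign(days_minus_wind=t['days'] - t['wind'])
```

-17.0

merge on 'month' (how='left') → 6 rows:
   wind month  days
0    68   Jun   8.0
1    45   Jun   8.0
2    79   Jun   8.0
3    67   Nov   NaN
4    16   Mar   NaN
5     1   Jul  27.0
drop duplicate month (keep=first):
   wind month  days
0    68   Jun   8.0
3    67   Nov   NaN
4    16   Mar   NaN
5     1   Jul  27.0
add column days_minus_wind = t['days'] - t['wind']:
   wind month  days  days_minus_wind
0    68   Jun   8.0            -60.0
3    67   Nov   NaN              NaN
4    16   Mar   NaN              NaN
5     1   Jul  27.0             26.0
filter rows where days >= 8:
   wind month  days  days_minus_wind
0    68   Jun   8.0            -60.0
5     1   Jul  27.0             26.0
Taking the mean of column 'days_minus_wind' gives -17.0.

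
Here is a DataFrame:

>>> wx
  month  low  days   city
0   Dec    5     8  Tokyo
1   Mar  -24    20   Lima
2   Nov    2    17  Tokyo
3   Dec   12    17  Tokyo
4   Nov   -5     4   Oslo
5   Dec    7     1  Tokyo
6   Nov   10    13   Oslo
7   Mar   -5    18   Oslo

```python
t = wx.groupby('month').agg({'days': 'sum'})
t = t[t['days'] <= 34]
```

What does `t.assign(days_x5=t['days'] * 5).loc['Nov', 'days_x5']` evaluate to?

170

group by month, sum of days:
       days
month      
Dec      26
Mar      38
Nov      34
filter rows where days <= 34:
       days
month      
Dec      26
Nov      34
add column days_x5 = t['days'] * 5:
       days  days_x5
month               
Dec      26      130
Nov      34      170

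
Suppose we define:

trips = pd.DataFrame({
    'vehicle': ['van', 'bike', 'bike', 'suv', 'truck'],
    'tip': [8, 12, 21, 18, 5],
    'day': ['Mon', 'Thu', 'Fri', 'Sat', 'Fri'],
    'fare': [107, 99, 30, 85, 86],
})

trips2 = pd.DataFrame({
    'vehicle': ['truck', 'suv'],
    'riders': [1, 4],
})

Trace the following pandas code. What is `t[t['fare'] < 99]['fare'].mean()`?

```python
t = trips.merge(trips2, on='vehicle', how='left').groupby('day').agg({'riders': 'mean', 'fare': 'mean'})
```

merge on 'vehicle' (how='left') → 5 rows:
  vehicle  tip  day  fare  riders
0     van    8  Mon   107     NaN
1    bike   12  Thu    99     NaN
2    bike   21  Fri    30     NaN
3     suv   18  Sat    85     4.0
4   truck    5  Fri    86     1.0
group by day: mean(riders), mean(fare):
     riders   fare
day               
Fri     1.0   58.0
Mon     NaN  107.0
Sat     4.0   85.0
Thu     NaN   99.0
filter rows where fare < 99:
     riders  fare
day              
Fri     1.0  58.0
Sat     4.0  85.0
Then the mean of column 'fare': 71.5

71.5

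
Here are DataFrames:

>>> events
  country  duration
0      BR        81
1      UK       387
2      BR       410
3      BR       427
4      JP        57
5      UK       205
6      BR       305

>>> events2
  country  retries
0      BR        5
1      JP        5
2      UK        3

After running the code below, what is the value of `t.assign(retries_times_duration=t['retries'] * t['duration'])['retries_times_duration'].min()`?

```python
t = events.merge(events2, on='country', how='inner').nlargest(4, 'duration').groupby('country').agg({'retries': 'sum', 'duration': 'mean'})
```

merge on 'country' (how='inner') → 7 rows:
  country  duration  retries
0      BR        81        5
1      UK       387        3
2      BR       410        5
3      BR       427        5
4      JP        57        5
5      UK       205        3
6      BR       305        5
take 4 rows with largest duration:
  country  duration  retries
3      BR       427        5
2      BR       410        5
1      UK       387        3
6      BR       305        5
group by country: sum(retries), mean(duration):
         retries    duration
country                     
BR            15  380.666667
UK             3  387.000000
add column retries_times_duration = t['retries'] * t['duration']:
         retries    duration  retries_times_duration
country                                             
BR            15  380.666667                  5710.0
UK             3  387.000000                  1161.0
min of column 'retries_times_duration' → 1161.0

1161.0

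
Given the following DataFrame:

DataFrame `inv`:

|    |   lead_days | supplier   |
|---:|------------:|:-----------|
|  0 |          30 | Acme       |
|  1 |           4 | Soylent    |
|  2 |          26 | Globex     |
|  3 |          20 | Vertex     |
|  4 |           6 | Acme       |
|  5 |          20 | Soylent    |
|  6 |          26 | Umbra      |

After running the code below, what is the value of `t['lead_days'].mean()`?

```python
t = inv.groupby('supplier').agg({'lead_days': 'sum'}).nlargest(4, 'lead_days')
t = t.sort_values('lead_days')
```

group by supplier, sum of lead_days:
          lead_days
supplier           
Acme             36
Globex           26
Soylent          24
Umbra            26
Vertex           20
take 4 rows with largest lead_days:
          lead_days
supplier           
Acme             36
Globex           26
Umbra            26
Soylent          24
sort by lead_days:
          lead_days
supplier           
Soylent          24
Globex           26
Umbra            26
Acme             36
Taking the mean of column 'lead_days' gives 28.0.

28.0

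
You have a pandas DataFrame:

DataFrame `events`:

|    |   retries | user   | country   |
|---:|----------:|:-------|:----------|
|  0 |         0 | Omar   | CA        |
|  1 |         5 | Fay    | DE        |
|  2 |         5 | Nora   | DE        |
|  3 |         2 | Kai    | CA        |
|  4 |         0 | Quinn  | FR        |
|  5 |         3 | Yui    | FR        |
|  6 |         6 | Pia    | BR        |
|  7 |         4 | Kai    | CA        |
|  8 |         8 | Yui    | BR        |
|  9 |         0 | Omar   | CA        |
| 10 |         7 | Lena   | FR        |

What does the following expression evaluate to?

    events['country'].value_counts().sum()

value_counts of country:
country
CA    4
FR    3
DE    2
BR    2
Name: count, dtype: int64
The sum of the resulting series is 11.

11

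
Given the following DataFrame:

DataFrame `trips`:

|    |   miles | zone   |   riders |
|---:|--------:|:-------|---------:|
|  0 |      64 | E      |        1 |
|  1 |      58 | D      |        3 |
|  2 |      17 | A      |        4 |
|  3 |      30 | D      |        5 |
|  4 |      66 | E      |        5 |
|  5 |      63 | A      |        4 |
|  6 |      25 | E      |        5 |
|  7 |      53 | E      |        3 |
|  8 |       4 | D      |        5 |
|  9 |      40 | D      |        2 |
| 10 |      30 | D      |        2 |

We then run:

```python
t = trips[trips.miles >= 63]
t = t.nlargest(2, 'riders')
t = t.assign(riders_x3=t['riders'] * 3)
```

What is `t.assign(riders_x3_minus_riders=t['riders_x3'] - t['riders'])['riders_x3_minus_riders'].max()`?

10

filter rows where miles >= 63:
   miles zone  riders
0     64    E       1
4     66    E       5
5     63    A       4
take 2 rows with largest riders:
   miles zone  riders
4     66    E       5
5     63    A       4
add column riders_x3 = t['riders'] * 3:
   miles zone  riders  riders_x3
4     66    E       5         15
5     63    A       4         12
add column riders_x3_minus_riders = t['riders_x3'] - t['riders']:
   miles zone  riders  riders_x3  riders_x3_minus_riders
4     66    E       5         15                      10
5     63    A       4         12                       8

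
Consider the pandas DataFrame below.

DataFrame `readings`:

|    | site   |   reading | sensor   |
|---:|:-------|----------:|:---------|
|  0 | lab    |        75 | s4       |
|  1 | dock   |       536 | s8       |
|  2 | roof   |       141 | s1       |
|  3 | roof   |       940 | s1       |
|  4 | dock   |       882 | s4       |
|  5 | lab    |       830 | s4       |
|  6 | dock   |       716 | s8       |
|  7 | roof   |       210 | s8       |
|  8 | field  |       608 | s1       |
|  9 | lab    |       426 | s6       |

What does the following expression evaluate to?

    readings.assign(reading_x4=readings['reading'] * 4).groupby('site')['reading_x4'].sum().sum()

add column reading_x4 = readings['reading'] * 4:
    site  reading sensor  reading_x4
0    lab       75     s4         300
1   dock      536     s8        2144
2   roof      141     s1         564
3   roof      940     s1        3760
4   dock      882     s4        3528
5    lab      830     s4        3320
6   dock      716     s8        2864
7   roof      210     s8         840
8  field      608     s1        2432
9    lab      426     s6        1704
group by site, sum of reading_x4:
site
dock     8536
field    2432
lab      5324
roof     5164
Name: reading_x4, dtype: int64

21456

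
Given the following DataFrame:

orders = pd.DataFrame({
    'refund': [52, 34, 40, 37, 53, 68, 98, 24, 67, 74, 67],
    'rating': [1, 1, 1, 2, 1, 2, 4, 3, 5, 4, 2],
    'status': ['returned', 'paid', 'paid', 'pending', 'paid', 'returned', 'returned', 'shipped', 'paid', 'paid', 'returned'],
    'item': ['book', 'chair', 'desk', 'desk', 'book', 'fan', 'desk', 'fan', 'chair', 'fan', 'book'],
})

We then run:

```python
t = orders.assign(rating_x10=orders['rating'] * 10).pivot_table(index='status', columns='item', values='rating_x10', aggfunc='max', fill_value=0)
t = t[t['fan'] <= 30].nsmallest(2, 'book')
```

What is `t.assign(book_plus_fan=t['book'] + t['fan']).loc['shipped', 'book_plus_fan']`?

add column rating_x10 = orders['rating'] * 10:
    refund  rating    status   item  rating_x10
0       52       1  returned   book          10
1       34       1      paid  chair          10
2       40       1      paid   desk          10
3       37       2   pending   desk          20
4       53       1      paid   book          10
5       68       2  returned    fan          20
6       98       4  returned   desk          40
7       24       3   shipped    fan          30
8       67       5      paid  chair          50
9       74       4      paid    fan          40
10      67       2  returned   book          20
pivot: rows=status, cols=item, max(rating_x10):
item      book  chair  desk  fan
status                          
paid        10     50    10   40
pending      0      0    20    0
returned    20      0    40   20
shipped      0      0     0   30
filter rows where fan <= 30:
item      book  chair  desk  fan
status                          
pending      0      0    20    0
returned    20      0    40   20
shipped      0      0     0   30
take 2 rows with smallest book:
item     book  chair  desk  fan
status                         
pending     0      0    20    0
shipped     0      0     0   30
add column book_plus_fan = t['book'] + t['fan']:
item     book  chair  desk  fan  book_plus_fan
status                                        
pending     0      0    20    0              0
shipped     0      0     0   30             30
Hence 30.

30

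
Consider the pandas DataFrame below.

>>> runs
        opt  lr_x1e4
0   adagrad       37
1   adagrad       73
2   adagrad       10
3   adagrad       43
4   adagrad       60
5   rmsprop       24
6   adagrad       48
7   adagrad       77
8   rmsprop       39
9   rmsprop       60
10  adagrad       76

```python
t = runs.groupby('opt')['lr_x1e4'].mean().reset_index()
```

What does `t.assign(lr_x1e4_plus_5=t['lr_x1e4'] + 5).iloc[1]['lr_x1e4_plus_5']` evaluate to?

group by opt, mean of lr_x1e4:
opt
adagrad    53.0
rmsprop    41.0
Name: lr_x1e4, dtype: float64
reset_index():
       opt  lr_x1e4
0  adagrad     53.0
1  rmsprop     41.0
add column lr_x1e4_plus_5 = t['lr_x1e4'] + 5:
       opt  lr_x1e4  lr_x1e4_plus_5
0  adagrad     53.0            58.0
1  rmsprop     41.0            46.0
Taking the value at position 1, column 'lr_x1e4_plus_5' gives 46.0.

46.0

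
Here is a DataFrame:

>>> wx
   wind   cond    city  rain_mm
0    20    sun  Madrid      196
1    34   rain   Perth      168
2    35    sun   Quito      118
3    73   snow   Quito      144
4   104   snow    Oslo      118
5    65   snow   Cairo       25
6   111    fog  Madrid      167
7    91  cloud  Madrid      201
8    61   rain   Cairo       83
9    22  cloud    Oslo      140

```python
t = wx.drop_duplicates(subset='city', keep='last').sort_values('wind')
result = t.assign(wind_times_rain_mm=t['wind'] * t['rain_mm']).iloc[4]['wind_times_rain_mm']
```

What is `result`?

18291

drop duplicate city (keep=last):
   wind   cond    city  rain_mm
1    34   rain   Perth      168
3    73   snow   Quito      144
7    91  cloud  Madrid      201
8    61   rain   Cairo       83
9    22  cloud    Oslo      140
sort by wind:
   wind   cond    city  rain_mm
9    22  cloud    Oslo      140
1    34   rain   Perth      168
8    61   rain   Cairo       83
3    73   snow   Quito      144
7    91  cloud  Madrid      201
add column wind_times_rain_mm = t['wind'] * t['rain_mm']:
   wind   cond    city  rain_mm  wind_times_rain_mm
9    22  cloud    Oslo      140                3080
1    34   rain   Perth      168                5712
8    61   rain   Cairo       83                5063
3    73   snow   Quito      144               10512
7    91  cloud  Madrid      201               18291
The value at position 4, column 'wind_times_rain_mm' is 18291.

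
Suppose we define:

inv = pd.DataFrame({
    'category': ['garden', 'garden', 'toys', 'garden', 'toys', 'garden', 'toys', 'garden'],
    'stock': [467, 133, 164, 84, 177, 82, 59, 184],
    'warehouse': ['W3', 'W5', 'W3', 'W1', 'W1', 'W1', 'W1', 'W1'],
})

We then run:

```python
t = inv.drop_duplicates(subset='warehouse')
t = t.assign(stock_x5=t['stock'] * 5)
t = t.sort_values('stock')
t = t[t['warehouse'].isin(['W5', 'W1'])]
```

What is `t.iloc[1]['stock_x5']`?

drop duplicate warehouse (keep=first):
  category  stock warehouse
0   garden    467        W3
1   garden    133        W5
3   garden     84        W1
add column stock_x5 = t['stock'] * 5:
  category  stock warehouse  stock_x5
0   garden    467        W3      2335
1   garden    133        W5       665
3   garden     84        W1       420
sort by stock:
  category  stock warehouse  stock_x5
3   garden     84        W1       420
1   garden    133        W5       665
0   garden    467        W3      2335
filter rows where warehouse in ['W5', 'W1']:
  category  stock warehouse  stock_x5
3   garden     84        W1       420
1   garden    133        W5       665
Taking the value at position 1, column 'stock_x5' gives 665.

665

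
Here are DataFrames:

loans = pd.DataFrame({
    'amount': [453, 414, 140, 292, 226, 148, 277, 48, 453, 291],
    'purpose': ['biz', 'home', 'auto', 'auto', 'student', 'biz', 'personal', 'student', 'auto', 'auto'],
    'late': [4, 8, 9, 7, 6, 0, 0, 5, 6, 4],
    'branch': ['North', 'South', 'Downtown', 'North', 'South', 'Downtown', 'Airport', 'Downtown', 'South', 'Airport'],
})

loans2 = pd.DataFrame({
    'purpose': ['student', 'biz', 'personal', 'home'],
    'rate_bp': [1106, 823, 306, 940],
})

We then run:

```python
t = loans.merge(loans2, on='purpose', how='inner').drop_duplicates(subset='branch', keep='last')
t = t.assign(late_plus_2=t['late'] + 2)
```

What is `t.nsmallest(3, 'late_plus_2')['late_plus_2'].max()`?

merge on 'purpose' (how='inner') → 6 rows:
   amount   purpose  late    branch  rate_bp
0     453       biz     4     North      823
1     414      home     8     South      940
2     226   student     6     South     1106
3     148       biz     0  Downtown      823
4     277  personal     0   Airport      306
5      48   student     5  Downtown     1106
drop duplicate branch (keep=last):
   amount   purpose  late    branch  rate_bp
0     453       biz     4     North      823
2     226   student     6     South     1106
4     277  personal     0   Airport      306
5      48   student     5  Downtown     1106
add column late_plus_2 = t['late'] + 2:
   amount   purpose  late    branch  rate_bp  late_plus_2
0     453       biz     4     North      823            6
2     226   student     6     South     1106            8
4     277  personal     0   Airport      306            2
5      48   student     5  Downtown     1106            7
take 3 rows with smallest late_plus_2:
   amount   purpose  late    branch  rate_bp  late_plus_2
4     277  personal     0   Airport      306            2
0     453       biz     4     North      823            6
5      48   student     5  Downtown     1106            7

7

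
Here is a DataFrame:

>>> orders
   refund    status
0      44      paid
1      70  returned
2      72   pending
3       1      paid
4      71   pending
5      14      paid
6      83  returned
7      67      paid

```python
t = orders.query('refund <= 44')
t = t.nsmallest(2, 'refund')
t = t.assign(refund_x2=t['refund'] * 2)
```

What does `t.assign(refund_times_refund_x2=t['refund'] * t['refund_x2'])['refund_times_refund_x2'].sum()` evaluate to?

394

filter rows where refund <= 44:
   refund status
0      44   paid
3       1   paid
5      14   paid
take 2 rows with smallest refund:
   refund status
3       1   paid
5      14   paid
add column refund_x2 = t['refund'] * 2:
   refund status  refund_x2
3       1   paid          2
5      14   paid         28
add column refund_times_refund_x2 = t['refund'] * t['refund_x2']:
   refund status  refund_x2  refund_times_refund_x2
3       1   paid          2                       2
5      14   paid         28                     392
So sum() = 394.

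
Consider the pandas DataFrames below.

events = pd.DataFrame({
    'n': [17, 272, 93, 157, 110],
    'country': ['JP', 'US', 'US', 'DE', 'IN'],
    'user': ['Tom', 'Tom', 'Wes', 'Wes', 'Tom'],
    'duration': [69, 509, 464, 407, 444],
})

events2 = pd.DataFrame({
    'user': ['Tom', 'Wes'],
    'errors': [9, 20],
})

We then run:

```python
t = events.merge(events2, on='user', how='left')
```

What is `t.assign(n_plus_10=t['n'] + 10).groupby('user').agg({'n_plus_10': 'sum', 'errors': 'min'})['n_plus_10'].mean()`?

349.5

merge on 'user' (how='left') → 5 rows:
     n country user  duration  errors
0   17      JP  Tom        69       9
1  272      US  Tom       509       9
2   93      US  Wes       464      20
3  157      DE  Wes       407      20
4  110      IN  Tom       444       9
add column n_plus_10 = t['n'] + 10:
     n country user  duration  errors  n_plus_10
0   17      JP  Tom        69       9         27
1  272      US  Tom       509       9        282
2   93      US  Wes       464      20        103
3  157      DE  Wes       407      20        167
4  110      IN  Tom       444       9        120
group by user: sum(n_plus_10), min(errors):
      n_plus_10  errors
user                   
Tom         429       9
Wes         270      20
Then the mean of column 'n_plus_10': 349.5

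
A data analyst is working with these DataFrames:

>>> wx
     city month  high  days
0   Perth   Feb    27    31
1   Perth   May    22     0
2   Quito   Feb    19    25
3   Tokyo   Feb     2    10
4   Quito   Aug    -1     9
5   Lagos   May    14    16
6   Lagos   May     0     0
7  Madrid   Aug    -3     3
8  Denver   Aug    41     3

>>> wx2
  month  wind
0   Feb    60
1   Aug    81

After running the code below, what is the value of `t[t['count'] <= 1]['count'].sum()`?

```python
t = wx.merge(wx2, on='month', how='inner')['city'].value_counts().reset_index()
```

4

merge on 'month' (how='inner') → 6 rows:
     city month  high  days  wind
0   Perth   Feb    27    31    60
1   Quito   Feb    19    25    60
2   Tokyo   Feb     2    10    60
3   Quito   Aug    -1     9    81
4  Madrid   Aug    -3     3    81
5  Denver   Aug    41     3    81
value_counts of city:
city
Quito     2
Perth     1
Tokyo     1
Madrid    1
Denver    1
Name: count, dtype: int64
reset_index():
     city  count
0   Quito      2
1   Perth      1
2   Tokyo      1
3  Madrid      1
4  Denver      1
filter rows where count <= 1:
     city  count
1   Perth      1
2   Tokyo      1
3  Madrid      1
4  Denver      1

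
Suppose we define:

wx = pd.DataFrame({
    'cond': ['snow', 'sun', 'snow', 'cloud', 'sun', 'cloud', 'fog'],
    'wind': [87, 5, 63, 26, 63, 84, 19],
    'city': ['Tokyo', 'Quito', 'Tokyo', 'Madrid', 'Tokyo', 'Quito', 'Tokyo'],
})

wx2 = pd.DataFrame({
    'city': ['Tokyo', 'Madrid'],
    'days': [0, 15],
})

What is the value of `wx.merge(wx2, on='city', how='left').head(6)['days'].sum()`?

15.0

merge on 'city' (how='left') → 7 rows:
    cond  wind    city  days
0   snow    87   Tokyo   0.0
1    sun     5   Quito   NaN
2   snow    63   Tokyo   0.0
3  cloud    26  Madrid  15.0
4    sun    63   Tokyo   0.0
5  cloud    84   Quito   NaN
6    fog    19   Tokyo   0.0
take first 6 rows:
    cond  wind    city  days
0   snow    87   Tokyo   0.0
1    sun     5   Quito   NaN
2   snow    63   Tokyo   0.0
3  cloud    26  Madrid  15.0
4    sun    63   Tokyo   0.0
5  cloud    84   Quito   NaN
The sum of column 'days' is 15.0.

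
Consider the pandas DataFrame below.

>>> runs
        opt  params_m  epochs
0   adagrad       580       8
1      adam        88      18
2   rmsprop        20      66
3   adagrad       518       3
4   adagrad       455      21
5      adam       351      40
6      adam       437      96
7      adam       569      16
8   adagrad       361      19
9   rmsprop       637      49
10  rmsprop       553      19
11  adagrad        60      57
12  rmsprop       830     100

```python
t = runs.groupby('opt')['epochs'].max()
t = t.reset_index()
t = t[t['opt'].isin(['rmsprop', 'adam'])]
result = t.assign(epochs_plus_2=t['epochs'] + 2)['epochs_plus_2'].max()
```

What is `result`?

group by opt, max of epochs:
opt
adagrad     57
adam        96
rmsprop    100
Name: epochs, dtype: int64
reset_index():
       opt  epochs
0  adagrad      57
1     adam      96
2  rmsprop     100
filter rows where opt in ['rmsprop', 'adam']:
       opt  epochs
1     adam      96
2  rmsprop     100
add column epochs_plus_2 = t['epochs'] + 2:
       opt  epochs  epochs_plus_2
1     adam      96             98
2  rmsprop     100            102
max of column 'epochs_plus_2' → 102

102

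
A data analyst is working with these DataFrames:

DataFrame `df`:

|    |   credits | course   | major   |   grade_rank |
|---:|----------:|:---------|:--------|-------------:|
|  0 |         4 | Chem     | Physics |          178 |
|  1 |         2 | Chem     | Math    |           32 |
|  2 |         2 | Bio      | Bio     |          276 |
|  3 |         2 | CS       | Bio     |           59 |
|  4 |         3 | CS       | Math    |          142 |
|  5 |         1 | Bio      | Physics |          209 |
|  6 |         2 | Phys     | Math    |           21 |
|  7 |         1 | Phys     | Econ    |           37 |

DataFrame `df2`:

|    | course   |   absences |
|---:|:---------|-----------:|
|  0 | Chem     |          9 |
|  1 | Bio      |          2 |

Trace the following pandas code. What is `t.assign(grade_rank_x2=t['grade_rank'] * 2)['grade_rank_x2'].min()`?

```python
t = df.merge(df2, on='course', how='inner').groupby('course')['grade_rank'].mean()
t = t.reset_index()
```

210.0

merge on 'course' (how='inner') → 4 rows:
   credits course    major  grade_rank  absences
0        4   Chem  Physics         178         9
1        2   Chem     Math          32         9
2        2    Bio      Bio         276         2
3        1    Bio  Physics         209         2
group by course, mean of grade_rank:
course
Bio     242.5
Chem    105.0
Name: grade_rank, dtype: float64
reset_index():
  course  grade_rank
0    Bio       242.5
1   Chem       105.0
add column grade_rank_x2 = t['grade_rank'] * 2:
  course  grade_rank  grade_rank_x2
0    Bio       242.5          485.0
1   Chem       105.0          210.0
So min() = 210.0.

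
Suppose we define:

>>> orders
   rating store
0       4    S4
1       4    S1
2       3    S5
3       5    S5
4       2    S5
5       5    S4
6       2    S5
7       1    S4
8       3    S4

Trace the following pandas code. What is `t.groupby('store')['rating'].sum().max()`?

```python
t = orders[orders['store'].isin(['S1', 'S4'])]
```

13

filter rows where store in ['S1', 'S4']:
   rating store
0       4    S4
1       4    S1
5       5    S4
7       1    S4
8       3    S4
group by store, sum of rating:
store
S1     4
S4    13
Name: rating, dtype: int64
Then the max of the resulting series: 13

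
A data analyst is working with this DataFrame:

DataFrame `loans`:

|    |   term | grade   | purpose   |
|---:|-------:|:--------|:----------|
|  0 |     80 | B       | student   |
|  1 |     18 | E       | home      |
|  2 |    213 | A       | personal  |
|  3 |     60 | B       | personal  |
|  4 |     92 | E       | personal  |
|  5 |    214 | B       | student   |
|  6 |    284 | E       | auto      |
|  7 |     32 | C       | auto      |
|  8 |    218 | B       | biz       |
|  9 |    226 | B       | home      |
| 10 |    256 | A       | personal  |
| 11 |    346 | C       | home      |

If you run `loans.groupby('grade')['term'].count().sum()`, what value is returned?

group by grade, count of term:
grade
A    2
B    5
C    2
E    3
Name: term, dtype: int64
Hence 12.

12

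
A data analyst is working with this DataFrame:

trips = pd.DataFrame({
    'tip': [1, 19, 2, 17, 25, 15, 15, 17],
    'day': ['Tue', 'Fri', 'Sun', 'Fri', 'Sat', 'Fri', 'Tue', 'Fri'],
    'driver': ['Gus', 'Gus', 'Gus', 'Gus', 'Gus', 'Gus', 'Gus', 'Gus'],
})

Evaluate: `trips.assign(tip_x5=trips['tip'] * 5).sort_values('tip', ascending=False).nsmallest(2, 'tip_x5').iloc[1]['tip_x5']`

10

add column tip_x5 = trips['tip'] * 5:
   tip  day driver  tip_x5
0    1  Tue    Gus       5
1   19  Fri    Gus      95
2    2  Sun    Gus      10
3   17  Fri    Gus      85
4   25  Sat    Gus     125
5   15  Fri    Gus      75
6   15  Tue    Gus      75
7   17  Fri    Gus      85
sort by tip descending:
   tip  day driver  tip_x5
4   25  Sat    Gus     125
1   19  Fri    Gus      95
3   17  Fri    Gus      85
7   17  Fri    Gus      85
5   15  Fri    Gus      75
6   15  Tue    Gus      75
2    2  Sun    Gus      10
0    1  Tue    Gus       5
take 2 rows with smallest tip_x5:
   tip  day driver  tip_x5
0    1  Tue    Gus       5
2    2  Sun    Gus      10
Finally, value at position 1, column 'tip_x5' = 10.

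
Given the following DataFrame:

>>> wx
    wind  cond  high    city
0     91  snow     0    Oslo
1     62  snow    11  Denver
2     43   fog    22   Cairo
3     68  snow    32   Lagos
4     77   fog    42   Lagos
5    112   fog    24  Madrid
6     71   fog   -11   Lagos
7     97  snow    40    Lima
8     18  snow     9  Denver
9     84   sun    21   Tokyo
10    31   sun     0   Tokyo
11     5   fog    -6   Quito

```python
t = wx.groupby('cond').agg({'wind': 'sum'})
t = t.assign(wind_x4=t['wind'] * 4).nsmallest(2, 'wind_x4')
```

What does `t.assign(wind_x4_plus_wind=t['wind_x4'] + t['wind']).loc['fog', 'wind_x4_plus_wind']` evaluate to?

1540

group by cond, sum of wind:
      wind
cond      
fog    308
snow   336
sun    115
add column wind_x4 = t['wind'] * 4:
      wind  wind_x4
cond               
fog    308     1232
snow   336     1344
sun    115      460
take 2 rows with smallest wind_x4:
      wind  wind_x4
cond               
sun    115      460
fog    308     1232
add column wind_x4_plus_wind = t['wind_x4'] + t['wind']:
      wind  wind_x4  wind_x4_plus_wind
cond                                  
sun    115      460                575
fog    308     1232               1540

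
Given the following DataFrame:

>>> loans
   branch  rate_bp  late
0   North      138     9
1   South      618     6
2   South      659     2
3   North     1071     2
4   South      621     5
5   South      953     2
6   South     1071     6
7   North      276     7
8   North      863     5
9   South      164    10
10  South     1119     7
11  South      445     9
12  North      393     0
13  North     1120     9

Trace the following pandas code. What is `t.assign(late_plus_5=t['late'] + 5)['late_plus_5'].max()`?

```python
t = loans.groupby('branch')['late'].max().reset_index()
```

15

group by branch, max of late:
branch
North     9
South    10
Name: late, dtype: int64
reset_index():
  branch  late
0  North     9
1  South    10
add column late_plus_5 = t['late'] + 5:
  branch  late  late_plus_5
0  North     9           14
1  South    10           15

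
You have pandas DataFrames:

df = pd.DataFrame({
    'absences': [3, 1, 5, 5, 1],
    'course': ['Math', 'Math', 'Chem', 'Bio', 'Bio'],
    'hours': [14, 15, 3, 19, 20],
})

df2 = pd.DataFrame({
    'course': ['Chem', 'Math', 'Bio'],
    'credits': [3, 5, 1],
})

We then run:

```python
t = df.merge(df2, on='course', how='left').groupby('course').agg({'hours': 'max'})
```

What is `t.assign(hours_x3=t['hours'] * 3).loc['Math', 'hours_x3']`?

45

merge on 'course' (how='left') → 5 rows:
   absences course  hours  credits
0         3   Math     14        5
1         1   Math     15        5
2         5   Chem      3        3
3         5    Bio     19        1
4         1    Bio     20        1
group by course, max of hours:
        hours
course       
Bio        20
Chem        3
Math       15
add column hours_x3 = t['hours'] * 3:
        hours  hours_x3
course                 
Bio        20        60
Chem        3         9
Math       15        45
Hence 45.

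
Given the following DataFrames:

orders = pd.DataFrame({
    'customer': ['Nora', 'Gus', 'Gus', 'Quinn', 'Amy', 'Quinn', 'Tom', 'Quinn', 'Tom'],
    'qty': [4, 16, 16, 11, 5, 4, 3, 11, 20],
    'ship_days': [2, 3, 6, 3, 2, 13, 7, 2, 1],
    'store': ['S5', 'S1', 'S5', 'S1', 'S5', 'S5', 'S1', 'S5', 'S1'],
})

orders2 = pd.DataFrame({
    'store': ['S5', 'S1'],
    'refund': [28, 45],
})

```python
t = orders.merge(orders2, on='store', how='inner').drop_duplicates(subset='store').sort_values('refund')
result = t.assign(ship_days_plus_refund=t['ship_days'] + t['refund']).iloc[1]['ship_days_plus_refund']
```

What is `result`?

48

merge on 'store' (how='inner') → 9 rows:
  customer  qty  ship_days store  refund
0     Nora    4          2    S5      28
1      Gus   16          3    S1      45
2      Gus   16          6    S5      28
3    Quinn   11          3    S1      45
4      Amy    5          2    S5      28
5    Quinn    4         13    S5      28
6      Tom    3          7    S1      45
7    Quinn   11          2    S5      28
8      Tom   20          1    S1      45
drop duplicate store (keep=first):
  customer  qty  ship_days store  refund
0     Nora    4          2    S5      28
1      Gus   16          3    S1      45
sort by refund:
  customer  qty  ship_days store  refund
0     Nora    4          2    S5      28
1      Gus   16          3    S1      45
add column ship_days_plus_refund = t['ship_days'] + t['refund']:
  customer  qty  ship_days store  refund  ship_days_plus_refund
0     Nora    4          2    S5      28                     30
1      Gus   16          3    S1      45                     48
Taking the value at position 1, column 'ship_days_plus_refund' gives 48.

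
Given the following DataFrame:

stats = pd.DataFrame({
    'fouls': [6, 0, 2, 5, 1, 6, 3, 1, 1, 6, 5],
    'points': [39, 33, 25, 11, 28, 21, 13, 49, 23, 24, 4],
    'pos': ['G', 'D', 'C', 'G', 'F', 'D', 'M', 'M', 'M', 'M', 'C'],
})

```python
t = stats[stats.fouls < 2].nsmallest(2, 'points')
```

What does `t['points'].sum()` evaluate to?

filter rows where fouls < 2:
   fouls  points pos
1      0      33   D
4      1      28   F
7      1      49   M
8      1      23   M
take 2 rows with smallest points:
   fouls  points pos
8      1      23   M
4      1      28   F
Finally, sum of column 'points' = 51.

51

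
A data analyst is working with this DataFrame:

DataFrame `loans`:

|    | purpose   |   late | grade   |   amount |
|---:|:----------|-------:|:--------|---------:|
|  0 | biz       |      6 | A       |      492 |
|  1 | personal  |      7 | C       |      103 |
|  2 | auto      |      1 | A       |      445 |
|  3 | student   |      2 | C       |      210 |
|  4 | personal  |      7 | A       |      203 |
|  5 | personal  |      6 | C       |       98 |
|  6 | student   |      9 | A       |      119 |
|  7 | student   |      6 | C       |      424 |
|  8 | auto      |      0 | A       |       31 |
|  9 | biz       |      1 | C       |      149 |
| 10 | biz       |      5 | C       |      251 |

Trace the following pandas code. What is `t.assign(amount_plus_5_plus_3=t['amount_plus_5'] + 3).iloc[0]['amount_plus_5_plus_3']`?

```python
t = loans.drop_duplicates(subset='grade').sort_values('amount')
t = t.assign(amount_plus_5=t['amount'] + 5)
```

111

drop duplicate grade (keep=first):
    purpose  late grade  amount
0       biz     6     A     492
1  personal     7     C     103
sort by amount:
    purpose  late grade  amount
1  personal     7     C     103
0       biz     6     A     492
add column amount_plus_5 = t['amount'] + 5:
    purpose  late grade  amount  amount_plus_5
1  personal     7     C     103            108
0       biz     6     A     492            497
add column amount_plus_5_plus_3 = t['amount_plus_5'] + 3:
    purpose  late grade  amount  amount_plus_5  amount_plus_5_plus_3
1  personal     7     C     103            108                   111
0       biz     6     A     492            497                   500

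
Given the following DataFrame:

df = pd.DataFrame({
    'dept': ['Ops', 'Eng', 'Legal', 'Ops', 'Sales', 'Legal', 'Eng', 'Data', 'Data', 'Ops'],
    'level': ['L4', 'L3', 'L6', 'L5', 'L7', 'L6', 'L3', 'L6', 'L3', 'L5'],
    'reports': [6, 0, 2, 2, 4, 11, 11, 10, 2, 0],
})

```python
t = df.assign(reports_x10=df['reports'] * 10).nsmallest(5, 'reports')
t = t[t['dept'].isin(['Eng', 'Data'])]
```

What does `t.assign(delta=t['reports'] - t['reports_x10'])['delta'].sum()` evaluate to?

-18

add column reports_x10 = df['reports'] * 10:
    dept level  reports  reports_x10
0    Ops    L4        6           60
1    Eng    L3        0            0
2  Legal    L6        2           20
3    Ops    L5        2           20
4  Sales    L7        4           40
5  Legal    L6       11          110
6    Eng    L3       11          110
7   Data    L6       10          100
8   Data    L3        2           20
9    Ops    L5        0            0
take 5 rows with smallest reports:
    dept level  reports  reports_x10
1    Eng    L3        0            0
9    Ops    L5        0            0
2  Legal    L6        2           20
3    Ops    L5        2           20
8   Data    L3        2           20
filter rows where dept in ['Eng', 'Data']:
   dept level  reports  reports_x10
1   Eng    L3        0            0
8  Data    L3        2           20
add column delta = t['reports'] - t['reports_x10']:
   dept level  reports  reports_x10  delta
1   Eng    L3        0            0      0
8  Data    L3        2           20    -18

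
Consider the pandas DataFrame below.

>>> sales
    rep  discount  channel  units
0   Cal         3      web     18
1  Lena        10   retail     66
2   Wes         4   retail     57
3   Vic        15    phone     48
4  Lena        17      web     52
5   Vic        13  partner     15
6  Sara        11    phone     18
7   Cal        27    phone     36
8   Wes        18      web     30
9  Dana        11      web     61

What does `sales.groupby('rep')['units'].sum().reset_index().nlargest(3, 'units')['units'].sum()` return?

group by rep, sum of units:
rep
Cal      54
Dana     61
Lena    118
Sara     18
Vic      63
Wes      87
Name: units, dtype: int64
reset_index():
    rep  units
0   Cal     54
1  Dana     61
2  Lena    118
3  Sara     18
4   Vic     63
5   Wes     87
take 3 rows with largest units:
    rep  units
2  Lena    118
5   Wes     87
4   Vic     63
Hence 268.

268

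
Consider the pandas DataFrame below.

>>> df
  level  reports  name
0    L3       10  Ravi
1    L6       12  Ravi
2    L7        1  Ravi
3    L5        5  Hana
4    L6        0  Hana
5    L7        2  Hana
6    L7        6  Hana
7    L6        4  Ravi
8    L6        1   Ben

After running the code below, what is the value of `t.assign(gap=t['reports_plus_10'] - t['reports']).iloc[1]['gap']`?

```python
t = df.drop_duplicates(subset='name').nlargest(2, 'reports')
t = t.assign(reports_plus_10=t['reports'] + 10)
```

drop duplicate name (keep=first):
  level  reports  name
0    L3       10  Ravi
3    L5        5  Hana
8    L6        1   Ben
take 2 rows with largest reports:
  level  reports  name
0    L3       10  Ravi
3    L5        5  Hana
add column reports_plus_10 = t['reports'] + 10:
  level  reports  name  reports_plus_10
0    L3       10  Ravi               20
3    L5        5  Hana               15
add column gap = t['reports_plus_10'] - t['reports']:
  level  reports  name  reports_plus_10  gap
0    L3       10  Ravi               20   10
3    L5        5  Hana               15   10

10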